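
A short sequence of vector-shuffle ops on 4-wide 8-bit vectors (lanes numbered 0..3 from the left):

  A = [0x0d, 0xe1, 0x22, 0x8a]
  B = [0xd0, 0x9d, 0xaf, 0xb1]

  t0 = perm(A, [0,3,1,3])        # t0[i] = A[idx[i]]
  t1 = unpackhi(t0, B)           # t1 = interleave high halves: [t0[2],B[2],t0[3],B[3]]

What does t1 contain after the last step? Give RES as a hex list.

→ t0 |0d|8a|e1|8a|
→ t1 |e1|af|8a|b1|

RES = [0xe1, 0xaf, 0x8a, 0xb1]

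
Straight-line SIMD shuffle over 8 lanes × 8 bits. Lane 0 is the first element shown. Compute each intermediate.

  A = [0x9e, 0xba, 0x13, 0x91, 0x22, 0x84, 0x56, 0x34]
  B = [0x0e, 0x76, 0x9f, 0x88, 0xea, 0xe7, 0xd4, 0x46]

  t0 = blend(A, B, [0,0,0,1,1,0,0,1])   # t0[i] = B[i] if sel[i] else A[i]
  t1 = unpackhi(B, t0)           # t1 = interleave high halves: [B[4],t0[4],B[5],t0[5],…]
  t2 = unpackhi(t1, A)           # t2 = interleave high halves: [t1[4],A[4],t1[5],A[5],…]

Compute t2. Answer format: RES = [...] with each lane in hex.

RES = [ 0xd4  0x22  0x56  0x84  0x46  0x56  0x46  0x34 ]

  t0: 9e ba 13 88 ea 84 56 46
  t1: ea ea e7 84 d4 56 46 46
  t2: d4 22 56 84 46 56 46 34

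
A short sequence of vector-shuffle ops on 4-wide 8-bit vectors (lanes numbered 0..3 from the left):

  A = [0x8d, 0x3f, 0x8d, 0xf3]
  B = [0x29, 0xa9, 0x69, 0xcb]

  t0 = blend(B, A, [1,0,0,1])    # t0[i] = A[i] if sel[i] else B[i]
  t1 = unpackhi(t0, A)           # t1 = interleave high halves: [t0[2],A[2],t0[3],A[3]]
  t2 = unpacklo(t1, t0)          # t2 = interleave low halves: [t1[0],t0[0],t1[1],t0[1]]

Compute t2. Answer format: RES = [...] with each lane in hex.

RES = [ 0x69  0x8d  0x8d  0xa9 ]

  t0: 8d a9 69 f3
  t1: 69 8d f3 f3
  t2: 69 8d 8d a9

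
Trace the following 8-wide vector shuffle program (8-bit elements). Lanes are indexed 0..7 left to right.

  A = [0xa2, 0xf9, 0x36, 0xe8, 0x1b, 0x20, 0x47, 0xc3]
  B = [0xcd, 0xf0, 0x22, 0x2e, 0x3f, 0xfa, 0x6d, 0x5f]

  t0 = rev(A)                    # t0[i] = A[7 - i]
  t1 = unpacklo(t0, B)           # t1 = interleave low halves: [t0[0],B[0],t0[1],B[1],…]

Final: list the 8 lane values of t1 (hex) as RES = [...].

→ t0 |c3|47|20|1b|e8|36|f9|a2|
→ t1 |c3|cd|47|f0|20|22|1b|2e|

RES = [0xc3, 0xcd, 0x47, 0xf0, 0x20, 0x22, 0x1b, 0x2e]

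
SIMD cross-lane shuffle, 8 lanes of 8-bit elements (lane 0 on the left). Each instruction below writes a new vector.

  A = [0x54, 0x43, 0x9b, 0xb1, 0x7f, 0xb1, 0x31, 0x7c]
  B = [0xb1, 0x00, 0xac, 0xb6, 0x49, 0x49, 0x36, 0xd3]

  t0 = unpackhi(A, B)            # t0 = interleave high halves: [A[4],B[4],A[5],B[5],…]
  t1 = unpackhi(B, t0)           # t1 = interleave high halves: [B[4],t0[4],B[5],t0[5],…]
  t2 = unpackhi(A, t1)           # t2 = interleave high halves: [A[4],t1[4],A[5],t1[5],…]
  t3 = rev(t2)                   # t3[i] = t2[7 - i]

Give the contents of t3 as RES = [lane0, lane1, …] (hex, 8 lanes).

RES = [ 0xd3  0x7c  0xd3  0x31  0x7c  0xb1  0x36  0x7f ]

  t0: 7f 49 b1 49 31 36 7c d3
  t1: 49 31 49 36 36 7c d3 d3
  t2: 7f 36 b1 7c 31 d3 7c d3
  t3: d3 7c d3 31 7c b1 36 7f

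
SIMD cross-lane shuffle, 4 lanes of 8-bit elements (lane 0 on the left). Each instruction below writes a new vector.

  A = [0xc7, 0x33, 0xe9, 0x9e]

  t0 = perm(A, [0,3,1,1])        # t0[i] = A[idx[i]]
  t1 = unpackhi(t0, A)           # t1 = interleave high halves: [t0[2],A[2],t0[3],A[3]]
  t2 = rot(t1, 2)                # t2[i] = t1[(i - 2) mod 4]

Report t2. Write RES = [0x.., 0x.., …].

t0 = [0xc7, 0x9e, 0x33, 0x33]
t1 = [0x33, 0xe9, 0x33, 0x9e]
t2 = [0x33, 0x9e, 0x33, 0xe9]

RES = [0x33, 0x9e, 0x33, 0xe9]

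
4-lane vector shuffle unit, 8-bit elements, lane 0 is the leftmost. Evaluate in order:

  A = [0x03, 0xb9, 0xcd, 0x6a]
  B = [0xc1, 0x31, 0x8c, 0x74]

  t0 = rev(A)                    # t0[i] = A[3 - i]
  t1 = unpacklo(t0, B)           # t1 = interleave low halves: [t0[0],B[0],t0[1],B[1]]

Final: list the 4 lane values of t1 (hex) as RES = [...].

t0 = [0x6a, 0xcd, 0xb9, 0x03]
t1 = [0x6a, 0xc1, 0xcd, 0x31]

RES = [0x6a, 0xc1, 0xcd, 0x31]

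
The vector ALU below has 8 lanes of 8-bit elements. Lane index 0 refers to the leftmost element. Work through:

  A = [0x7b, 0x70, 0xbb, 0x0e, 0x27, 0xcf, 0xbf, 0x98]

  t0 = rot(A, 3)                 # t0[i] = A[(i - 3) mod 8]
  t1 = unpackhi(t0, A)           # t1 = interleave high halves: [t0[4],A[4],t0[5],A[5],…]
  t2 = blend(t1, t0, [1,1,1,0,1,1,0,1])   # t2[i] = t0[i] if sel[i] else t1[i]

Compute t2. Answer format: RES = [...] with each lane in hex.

  t0: cf bf 98 7b 70 bb 0e 27
  t1: 70 27 bb cf 0e bf 27 98
  t2: cf bf 98 cf 70 bb 27 27

RES = [0xcf, 0xbf, 0x98, 0xcf, 0x70, 0xbb, 0x27, 0x27]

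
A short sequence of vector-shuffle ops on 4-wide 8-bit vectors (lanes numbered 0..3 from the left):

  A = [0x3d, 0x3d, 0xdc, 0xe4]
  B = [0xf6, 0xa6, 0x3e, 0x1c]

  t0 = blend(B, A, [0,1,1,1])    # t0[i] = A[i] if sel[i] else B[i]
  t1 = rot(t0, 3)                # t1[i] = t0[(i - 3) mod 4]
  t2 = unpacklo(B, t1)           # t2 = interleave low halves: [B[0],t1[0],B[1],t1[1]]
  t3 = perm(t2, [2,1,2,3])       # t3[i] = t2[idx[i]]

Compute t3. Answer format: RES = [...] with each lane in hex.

→ t0 |f6|3d|dc|e4|
→ t1 |3d|dc|e4|f6|
→ t2 |f6|3d|a6|dc|
→ t3 |a6|3d|a6|dc|

RES = [ 0xa6  0x3d  0xa6  0xdc ]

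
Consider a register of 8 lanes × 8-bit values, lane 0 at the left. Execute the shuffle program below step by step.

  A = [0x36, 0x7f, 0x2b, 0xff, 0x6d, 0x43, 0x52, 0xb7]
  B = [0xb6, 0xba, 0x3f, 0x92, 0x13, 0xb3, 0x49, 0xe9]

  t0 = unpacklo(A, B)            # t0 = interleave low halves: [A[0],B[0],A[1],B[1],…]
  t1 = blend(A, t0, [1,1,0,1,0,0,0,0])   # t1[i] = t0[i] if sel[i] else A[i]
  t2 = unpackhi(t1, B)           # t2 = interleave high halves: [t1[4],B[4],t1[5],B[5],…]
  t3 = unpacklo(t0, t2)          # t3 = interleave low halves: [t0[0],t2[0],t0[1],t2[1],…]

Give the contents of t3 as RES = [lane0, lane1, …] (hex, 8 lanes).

→ t0 |36|b6|7f|ba|2b|3f|ff|92|
→ t1 |36|b6|2b|ba|6d|43|52|b7|
→ t2 |6d|13|43|b3|52|49|b7|e9|
→ t3 |36|6d|b6|13|7f|43|ba|b3|

RES = [0x36, 0x6d, 0xb6, 0x13, 0x7f, 0x43, 0xba, 0xb3]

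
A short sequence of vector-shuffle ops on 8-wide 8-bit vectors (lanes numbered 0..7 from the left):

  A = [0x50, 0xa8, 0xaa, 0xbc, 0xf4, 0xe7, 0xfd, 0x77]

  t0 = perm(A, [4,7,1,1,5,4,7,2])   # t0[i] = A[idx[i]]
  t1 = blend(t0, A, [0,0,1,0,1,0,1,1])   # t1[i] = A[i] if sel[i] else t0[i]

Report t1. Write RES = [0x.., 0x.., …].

RES = [0xf4, 0x77, 0xaa, 0xa8, 0xf4, 0xf4, 0xfd, 0x77]

t0 = [0xf4, 0x77, 0xa8, 0xa8, 0xe7, 0xf4, 0x77, 0xaa]
t1 = [0xf4, 0x77, 0xaa, 0xa8, 0xf4, 0xf4, 0xfd, 0x77]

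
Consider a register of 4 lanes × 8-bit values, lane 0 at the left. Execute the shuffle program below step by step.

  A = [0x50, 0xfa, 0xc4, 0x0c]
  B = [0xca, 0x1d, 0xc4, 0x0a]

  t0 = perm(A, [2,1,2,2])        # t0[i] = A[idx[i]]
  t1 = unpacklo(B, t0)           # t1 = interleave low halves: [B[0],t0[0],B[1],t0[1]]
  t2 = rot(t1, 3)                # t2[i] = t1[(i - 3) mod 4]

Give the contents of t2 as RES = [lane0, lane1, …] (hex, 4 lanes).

RES = [ 0xc4  0x1d  0xfa  0xca ]

→ t0 |c4|fa|c4|c4|
→ t1 |ca|c4|1d|fa|
→ t2 |c4|1d|fa|ca|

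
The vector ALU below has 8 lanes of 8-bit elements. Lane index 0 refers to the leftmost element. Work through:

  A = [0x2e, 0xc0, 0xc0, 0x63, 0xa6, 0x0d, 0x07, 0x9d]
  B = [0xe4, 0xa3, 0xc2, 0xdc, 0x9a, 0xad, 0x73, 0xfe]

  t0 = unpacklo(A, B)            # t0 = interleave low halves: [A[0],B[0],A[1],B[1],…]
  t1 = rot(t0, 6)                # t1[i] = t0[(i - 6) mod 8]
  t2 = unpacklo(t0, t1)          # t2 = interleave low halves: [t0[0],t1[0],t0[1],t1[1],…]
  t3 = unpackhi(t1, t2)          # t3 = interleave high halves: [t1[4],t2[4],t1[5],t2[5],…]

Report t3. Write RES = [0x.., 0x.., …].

  t0: 2e e4 c0 a3 c0 c2 63 dc
  t1: c0 a3 c0 c2 63 dc 2e e4
  t2: 2e c0 e4 a3 c0 c0 a3 c2
  t3: 63 c0 dc c0 2e a3 e4 c2

RES = [ 0x63  0xc0  0xdc  0xc0  0x2e  0xa3  0xe4  0xc2 ]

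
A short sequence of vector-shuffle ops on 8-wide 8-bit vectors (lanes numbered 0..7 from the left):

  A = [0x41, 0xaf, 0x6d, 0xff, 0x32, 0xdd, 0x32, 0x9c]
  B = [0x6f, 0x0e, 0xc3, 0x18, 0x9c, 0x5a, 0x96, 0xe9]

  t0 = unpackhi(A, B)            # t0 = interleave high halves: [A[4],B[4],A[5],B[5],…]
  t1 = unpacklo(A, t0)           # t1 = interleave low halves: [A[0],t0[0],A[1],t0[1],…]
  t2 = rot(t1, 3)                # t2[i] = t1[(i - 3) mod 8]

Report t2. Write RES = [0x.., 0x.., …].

RES = [ 0xdd  0xff  0x5a  0x41  0x32  0xaf  0x9c  0x6d ]

→ t0 |32|9c|dd|5a|32|96|9c|e9|
→ t1 |41|32|af|9c|6d|dd|ff|5a|
→ t2 |dd|ff|5a|41|32|af|9c|6d|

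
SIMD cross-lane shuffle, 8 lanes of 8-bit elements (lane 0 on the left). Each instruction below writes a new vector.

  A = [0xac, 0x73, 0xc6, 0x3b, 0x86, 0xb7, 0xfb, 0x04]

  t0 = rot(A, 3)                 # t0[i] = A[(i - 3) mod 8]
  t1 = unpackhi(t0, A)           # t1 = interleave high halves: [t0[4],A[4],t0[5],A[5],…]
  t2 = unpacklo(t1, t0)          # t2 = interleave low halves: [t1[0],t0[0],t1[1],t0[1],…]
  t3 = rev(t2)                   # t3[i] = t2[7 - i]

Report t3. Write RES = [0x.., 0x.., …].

RES = [0xac, 0xb7, 0x04, 0xc6, 0xfb, 0x86, 0xb7, 0x73]

t0 = [0xb7, 0xfb, 0x04, 0xac, 0x73, 0xc6, 0x3b, 0x86]
t1 = [0x73, 0x86, 0xc6, 0xb7, 0x3b, 0xfb, 0x86, 0x04]
t2 = [0x73, 0xb7, 0x86, 0xfb, 0xc6, 0x04, 0xb7, 0xac]
t3 = [0xac, 0xb7, 0x04, 0xc6, 0xfb, 0x86, 0xb7, 0x73]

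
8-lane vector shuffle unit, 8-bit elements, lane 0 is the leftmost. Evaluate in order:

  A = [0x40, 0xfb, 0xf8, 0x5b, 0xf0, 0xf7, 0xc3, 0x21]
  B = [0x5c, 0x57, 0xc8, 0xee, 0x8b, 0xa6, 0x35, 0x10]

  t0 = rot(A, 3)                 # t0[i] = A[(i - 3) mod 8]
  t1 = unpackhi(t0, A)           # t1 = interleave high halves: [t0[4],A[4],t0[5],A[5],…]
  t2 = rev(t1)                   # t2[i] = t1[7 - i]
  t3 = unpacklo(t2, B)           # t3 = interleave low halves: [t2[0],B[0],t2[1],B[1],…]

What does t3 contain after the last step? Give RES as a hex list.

  t0: f7 c3 21 40 fb f8 5b f0
  t1: fb f0 f8 f7 5b c3 f0 21
  t2: 21 f0 c3 5b f7 f8 f0 fb
  t3: 21 5c f0 57 c3 c8 5b ee

RES = [ 0x21  0x5c  0xf0  0x57  0xc3  0xc8  0x5b  0xee ]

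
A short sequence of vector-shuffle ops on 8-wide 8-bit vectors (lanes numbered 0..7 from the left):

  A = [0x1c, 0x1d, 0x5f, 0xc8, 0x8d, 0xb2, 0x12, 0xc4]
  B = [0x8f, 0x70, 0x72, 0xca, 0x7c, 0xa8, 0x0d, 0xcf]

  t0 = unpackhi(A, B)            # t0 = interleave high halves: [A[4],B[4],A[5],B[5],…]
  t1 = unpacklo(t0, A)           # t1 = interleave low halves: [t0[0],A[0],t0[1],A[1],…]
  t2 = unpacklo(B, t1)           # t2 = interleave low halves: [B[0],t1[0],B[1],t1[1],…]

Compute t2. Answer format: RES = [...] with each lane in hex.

RES = [ 0x8f  0x8d  0x70  0x1c  0x72  0x7c  0xca  0x1d ]

→ t0 |8d|7c|b2|a8|12|0d|c4|cf|
→ t1 |8d|1c|7c|1d|b2|5f|a8|c8|
→ t2 |8f|8d|70|1c|72|7c|ca|1d|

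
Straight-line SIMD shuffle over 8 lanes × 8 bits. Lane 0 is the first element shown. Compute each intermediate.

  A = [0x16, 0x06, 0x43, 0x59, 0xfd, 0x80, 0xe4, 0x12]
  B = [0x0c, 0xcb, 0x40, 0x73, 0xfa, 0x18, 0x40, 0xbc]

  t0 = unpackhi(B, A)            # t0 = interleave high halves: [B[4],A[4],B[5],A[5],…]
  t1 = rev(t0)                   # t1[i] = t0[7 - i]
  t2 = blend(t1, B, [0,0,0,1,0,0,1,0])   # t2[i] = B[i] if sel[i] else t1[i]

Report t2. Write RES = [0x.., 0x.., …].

→ t0 |fa|fd|18|80|40|e4|bc|12|
→ t1 |12|bc|e4|40|80|18|fd|fa|
→ t2 |12|bc|e4|73|80|18|40|fa|

RES = [ 0x12  0xbc  0xe4  0x73  0x80  0x18  0x40  0xfa ]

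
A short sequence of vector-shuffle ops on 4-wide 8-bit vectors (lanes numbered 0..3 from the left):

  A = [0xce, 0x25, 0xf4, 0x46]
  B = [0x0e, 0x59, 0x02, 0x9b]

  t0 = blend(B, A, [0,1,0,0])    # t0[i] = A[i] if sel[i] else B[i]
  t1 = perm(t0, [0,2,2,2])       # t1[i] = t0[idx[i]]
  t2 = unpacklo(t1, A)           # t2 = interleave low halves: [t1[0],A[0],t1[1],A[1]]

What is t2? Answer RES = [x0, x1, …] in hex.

RES = [0x0e, 0xce, 0x02, 0x25]

→ t0 |0e|25|02|9b|
→ t1 |0e|02|02|02|
→ t2 |0e|ce|02|25|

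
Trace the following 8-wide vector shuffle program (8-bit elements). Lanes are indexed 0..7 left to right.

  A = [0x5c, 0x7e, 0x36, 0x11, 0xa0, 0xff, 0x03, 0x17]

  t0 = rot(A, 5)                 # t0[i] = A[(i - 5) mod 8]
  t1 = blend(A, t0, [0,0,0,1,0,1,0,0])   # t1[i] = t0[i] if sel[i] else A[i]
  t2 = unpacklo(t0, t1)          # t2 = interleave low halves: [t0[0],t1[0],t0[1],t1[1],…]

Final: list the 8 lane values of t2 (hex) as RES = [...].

RES = [0x11, 0x5c, 0xa0, 0x7e, 0xff, 0x36, 0x03, 0x03]

  t0: 11 a0 ff 03 17 5c 7e 36
  t1: 5c 7e 36 03 a0 5c 03 17
  t2: 11 5c a0 7e ff 36 03 03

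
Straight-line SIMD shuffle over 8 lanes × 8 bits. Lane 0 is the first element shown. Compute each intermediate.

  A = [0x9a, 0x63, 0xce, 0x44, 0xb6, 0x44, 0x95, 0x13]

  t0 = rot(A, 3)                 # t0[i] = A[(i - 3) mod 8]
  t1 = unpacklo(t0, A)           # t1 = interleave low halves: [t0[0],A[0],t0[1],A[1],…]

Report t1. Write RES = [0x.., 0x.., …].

RES = [0x44, 0x9a, 0x95, 0x63, 0x13, 0xce, 0x9a, 0x44]

t0 = [0x44, 0x95, 0x13, 0x9a, 0x63, 0xce, 0x44, 0xb6]
t1 = [0x44, 0x9a, 0x95, 0x63, 0x13, 0xce, 0x9a, 0x44]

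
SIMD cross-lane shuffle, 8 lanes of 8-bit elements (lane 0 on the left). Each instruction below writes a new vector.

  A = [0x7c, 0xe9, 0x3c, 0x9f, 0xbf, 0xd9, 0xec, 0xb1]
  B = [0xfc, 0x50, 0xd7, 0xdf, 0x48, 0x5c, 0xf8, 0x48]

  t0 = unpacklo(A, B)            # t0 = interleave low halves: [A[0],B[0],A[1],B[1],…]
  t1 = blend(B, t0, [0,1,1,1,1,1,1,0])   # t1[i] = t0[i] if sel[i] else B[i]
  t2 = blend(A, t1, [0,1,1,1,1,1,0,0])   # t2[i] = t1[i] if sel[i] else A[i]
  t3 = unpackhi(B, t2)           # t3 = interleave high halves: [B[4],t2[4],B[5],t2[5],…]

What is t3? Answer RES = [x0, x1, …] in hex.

RES = [ 0x48  0x3c  0x5c  0xd7  0xf8  0xec  0x48  0xb1 ]

→ t0 |7c|fc|e9|50|3c|d7|9f|df|
→ t1 |fc|fc|e9|50|3c|d7|9f|48|
→ t2 |7c|fc|e9|50|3c|d7|ec|b1|
→ t3 |48|3c|5c|d7|f8|ec|48|b1|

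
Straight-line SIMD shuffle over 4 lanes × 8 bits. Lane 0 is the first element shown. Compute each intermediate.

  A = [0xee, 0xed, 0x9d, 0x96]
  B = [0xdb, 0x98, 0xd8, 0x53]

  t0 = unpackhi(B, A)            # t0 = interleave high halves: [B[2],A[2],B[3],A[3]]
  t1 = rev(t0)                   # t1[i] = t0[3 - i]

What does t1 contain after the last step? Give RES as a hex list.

RES = [0x96, 0x53, 0x9d, 0xd8]

→ t0 |d8|9d|53|96|
→ t1 |96|53|9d|d8|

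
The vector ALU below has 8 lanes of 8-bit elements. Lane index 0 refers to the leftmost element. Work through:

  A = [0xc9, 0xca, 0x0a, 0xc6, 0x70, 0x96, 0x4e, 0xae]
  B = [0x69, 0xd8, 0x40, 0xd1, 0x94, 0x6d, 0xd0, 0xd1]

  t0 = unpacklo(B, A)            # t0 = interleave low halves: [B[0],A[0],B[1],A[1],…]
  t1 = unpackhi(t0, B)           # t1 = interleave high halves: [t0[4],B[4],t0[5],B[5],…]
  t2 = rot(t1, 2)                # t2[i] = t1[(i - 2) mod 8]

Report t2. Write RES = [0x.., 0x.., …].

RES = [ 0xc6  0xd1  0x40  0x94  0x0a  0x6d  0xd1  0xd0 ]

  t0: 69 c9 d8 ca 40 0a d1 c6
  t1: 40 94 0a 6d d1 d0 c6 d1
  t2: c6 d1 40 94 0a 6d d1 d0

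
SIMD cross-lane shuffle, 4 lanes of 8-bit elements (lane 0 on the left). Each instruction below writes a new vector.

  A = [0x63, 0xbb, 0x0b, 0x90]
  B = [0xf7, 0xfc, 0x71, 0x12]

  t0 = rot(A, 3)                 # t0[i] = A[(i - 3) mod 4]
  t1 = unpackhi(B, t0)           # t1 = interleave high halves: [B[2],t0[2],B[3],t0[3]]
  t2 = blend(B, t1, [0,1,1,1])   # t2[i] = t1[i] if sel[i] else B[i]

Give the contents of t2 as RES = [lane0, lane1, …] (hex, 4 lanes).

RES = [ 0xf7  0x90  0x12  0x63 ]

→ t0 |bb|0b|90|63|
→ t1 |71|90|12|63|
→ t2 |f7|90|12|63|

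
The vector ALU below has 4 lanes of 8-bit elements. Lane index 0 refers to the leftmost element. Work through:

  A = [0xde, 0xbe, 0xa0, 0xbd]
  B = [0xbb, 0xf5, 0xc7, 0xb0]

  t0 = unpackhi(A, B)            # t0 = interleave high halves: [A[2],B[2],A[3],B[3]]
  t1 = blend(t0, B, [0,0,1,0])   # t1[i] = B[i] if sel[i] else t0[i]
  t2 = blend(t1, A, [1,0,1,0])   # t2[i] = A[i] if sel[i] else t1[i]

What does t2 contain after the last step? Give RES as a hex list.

RES = [ 0xde  0xc7  0xa0  0xb0 ]

t0 = [0xa0, 0xc7, 0xbd, 0xb0]
t1 = [0xa0, 0xc7, 0xc7, 0xb0]
t2 = [0xde, 0xc7, 0xa0, 0xb0]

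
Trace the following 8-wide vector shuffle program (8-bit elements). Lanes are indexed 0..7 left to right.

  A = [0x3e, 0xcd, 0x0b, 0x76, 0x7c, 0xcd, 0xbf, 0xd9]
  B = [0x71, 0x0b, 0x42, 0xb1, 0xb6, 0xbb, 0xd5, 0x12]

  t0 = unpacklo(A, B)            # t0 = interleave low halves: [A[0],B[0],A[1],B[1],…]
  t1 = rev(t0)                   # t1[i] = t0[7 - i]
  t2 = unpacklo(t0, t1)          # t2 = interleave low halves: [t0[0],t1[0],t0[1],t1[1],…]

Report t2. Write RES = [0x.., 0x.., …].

RES = [ 0x3e  0xb1  0x71  0x76  0xcd  0x42  0x0b  0x0b ]

t0 = [0x3e, 0x71, 0xcd, 0x0b, 0x0b, 0x42, 0x76, 0xb1]
t1 = [0xb1, 0x76, 0x42, 0x0b, 0x0b, 0xcd, 0x71, 0x3e]
t2 = [0x3e, 0xb1, 0x71, 0x76, 0xcd, 0x42, 0x0b, 0x0b]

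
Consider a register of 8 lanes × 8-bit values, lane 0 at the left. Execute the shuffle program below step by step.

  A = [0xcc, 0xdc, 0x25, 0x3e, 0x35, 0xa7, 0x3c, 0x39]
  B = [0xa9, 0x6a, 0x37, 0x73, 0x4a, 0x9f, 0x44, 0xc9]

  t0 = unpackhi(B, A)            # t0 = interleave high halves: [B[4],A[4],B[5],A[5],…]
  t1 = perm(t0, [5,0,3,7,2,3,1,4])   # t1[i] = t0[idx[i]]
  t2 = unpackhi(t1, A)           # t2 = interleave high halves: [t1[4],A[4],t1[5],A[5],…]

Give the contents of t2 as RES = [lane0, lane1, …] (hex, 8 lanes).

RES = [0x9f, 0x35, 0xa7, 0xa7, 0x35, 0x3c, 0x44, 0x39]

→ t0 |4a|35|9f|a7|44|3c|c9|39|
→ t1 |3c|4a|a7|39|9f|a7|35|44|
→ t2 |9f|35|a7|a7|35|3c|44|39|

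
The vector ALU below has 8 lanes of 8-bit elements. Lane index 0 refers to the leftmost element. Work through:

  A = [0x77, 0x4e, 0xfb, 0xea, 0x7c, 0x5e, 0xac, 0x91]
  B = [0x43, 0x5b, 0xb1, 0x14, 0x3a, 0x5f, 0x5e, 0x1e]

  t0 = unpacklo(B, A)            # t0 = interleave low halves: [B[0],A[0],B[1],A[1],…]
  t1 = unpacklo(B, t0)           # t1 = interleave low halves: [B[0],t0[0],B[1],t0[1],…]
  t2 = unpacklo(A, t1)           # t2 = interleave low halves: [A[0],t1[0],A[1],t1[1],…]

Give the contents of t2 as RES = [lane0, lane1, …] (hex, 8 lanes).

  t0: 43 77 5b 4e b1 fb 14 ea
  t1: 43 43 5b 77 b1 5b 14 4e
  t2: 77 43 4e 43 fb 5b ea 77

RES = [ 0x77  0x43  0x4e  0x43  0xfb  0x5b  0xea  0x77 ]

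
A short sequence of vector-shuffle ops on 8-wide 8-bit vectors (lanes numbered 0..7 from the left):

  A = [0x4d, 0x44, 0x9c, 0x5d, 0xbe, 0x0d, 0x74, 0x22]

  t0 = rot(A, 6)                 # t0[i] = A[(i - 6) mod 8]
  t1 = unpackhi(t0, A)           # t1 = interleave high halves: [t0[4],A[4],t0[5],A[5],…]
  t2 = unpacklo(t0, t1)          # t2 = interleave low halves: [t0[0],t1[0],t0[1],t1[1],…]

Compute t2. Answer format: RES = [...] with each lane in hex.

  t0: 9c 5d be 0d 74 22 4d 44
  t1: 74 be 22 0d 4d 74 44 22
  t2: 9c 74 5d be be 22 0d 0d

RES = [ 0x9c  0x74  0x5d  0xbe  0xbe  0x22  0x0d  0x0d ]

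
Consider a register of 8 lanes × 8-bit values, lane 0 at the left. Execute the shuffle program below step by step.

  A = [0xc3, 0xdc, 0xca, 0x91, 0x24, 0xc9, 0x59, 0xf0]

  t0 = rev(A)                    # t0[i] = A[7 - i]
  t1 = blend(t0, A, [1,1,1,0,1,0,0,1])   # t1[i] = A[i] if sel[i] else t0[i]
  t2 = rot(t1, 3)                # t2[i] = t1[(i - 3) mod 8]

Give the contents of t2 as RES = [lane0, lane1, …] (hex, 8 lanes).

t0 = [0xf0, 0x59, 0xc9, 0x24, 0x91, 0xca, 0xdc, 0xc3]
t1 = [0xc3, 0xdc, 0xca, 0x24, 0x24, 0xca, 0xdc, 0xf0]
t2 = [0xca, 0xdc, 0xf0, 0xc3, 0xdc, 0xca, 0x24, 0x24]

RES = [0xca, 0xdc, 0xf0, 0xc3, 0xdc, 0xca, 0x24, 0x24]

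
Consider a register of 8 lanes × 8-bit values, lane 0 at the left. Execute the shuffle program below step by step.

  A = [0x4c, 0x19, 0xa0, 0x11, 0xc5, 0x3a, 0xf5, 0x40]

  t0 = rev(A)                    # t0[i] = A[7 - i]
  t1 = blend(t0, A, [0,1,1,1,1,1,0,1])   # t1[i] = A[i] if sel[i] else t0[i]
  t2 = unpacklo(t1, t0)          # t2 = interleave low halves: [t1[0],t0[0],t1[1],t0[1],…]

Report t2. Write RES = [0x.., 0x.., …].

  t0: 40 f5 3a c5 11 a0 19 4c
  t1: 40 19 a0 11 c5 3a 19 40
  t2: 40 40 19 f5 a0 3a 11 c5

RES = [ 0x40  0x40  0x19  0xf5  0xa0  0x3a  0x11  0xc5 ]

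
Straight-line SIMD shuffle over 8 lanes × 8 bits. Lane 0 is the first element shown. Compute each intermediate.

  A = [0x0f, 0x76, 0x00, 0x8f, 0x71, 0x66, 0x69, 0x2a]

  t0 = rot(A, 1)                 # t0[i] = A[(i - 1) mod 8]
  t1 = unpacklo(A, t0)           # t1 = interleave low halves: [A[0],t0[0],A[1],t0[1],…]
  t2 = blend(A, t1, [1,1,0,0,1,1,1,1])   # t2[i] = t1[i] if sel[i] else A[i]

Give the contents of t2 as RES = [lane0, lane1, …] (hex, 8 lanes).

t0 = [0x2a, 0x0f, 0x76, 0x00, 0x8f, 0x71, 0x66, 0x69]
t1 = [0x0f, 0x2a, 0x76, 0x0f, 0x00, 0x76, 0x8f, 0x00]
t2 = [0x0f, 0x2a, 0x00, 0x8f, 0x00, 0x76, 0x8f, 0x00]

RES = [0x0f, 0x2a, 0x00, 0x8f, 0x00, 0x76, 0x8f, 0x00]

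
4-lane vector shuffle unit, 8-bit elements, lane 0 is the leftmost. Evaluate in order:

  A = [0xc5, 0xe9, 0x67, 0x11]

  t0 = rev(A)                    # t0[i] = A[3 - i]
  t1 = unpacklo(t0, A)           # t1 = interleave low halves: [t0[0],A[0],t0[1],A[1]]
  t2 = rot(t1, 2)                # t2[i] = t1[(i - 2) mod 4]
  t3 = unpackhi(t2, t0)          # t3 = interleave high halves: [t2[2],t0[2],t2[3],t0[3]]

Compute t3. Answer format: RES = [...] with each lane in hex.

  t0: 11 67 e9 c5
  t1: 11 c5 67 e9
  t2: 67 e9 11 c5
  t3: 11 e9 c5 c5

RES = [0x11, 0xe9, 0xc5, 0xc5]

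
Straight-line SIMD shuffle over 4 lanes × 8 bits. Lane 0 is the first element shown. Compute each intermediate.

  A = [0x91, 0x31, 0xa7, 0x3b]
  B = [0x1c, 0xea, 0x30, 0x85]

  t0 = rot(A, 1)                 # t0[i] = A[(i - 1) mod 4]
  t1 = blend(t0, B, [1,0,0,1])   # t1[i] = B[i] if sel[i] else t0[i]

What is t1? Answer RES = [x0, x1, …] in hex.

  t0: 3b 91 31 a7
  t1: 1c 91 31 85

RES = [0x1c, 0x91, 0x31, 0x85]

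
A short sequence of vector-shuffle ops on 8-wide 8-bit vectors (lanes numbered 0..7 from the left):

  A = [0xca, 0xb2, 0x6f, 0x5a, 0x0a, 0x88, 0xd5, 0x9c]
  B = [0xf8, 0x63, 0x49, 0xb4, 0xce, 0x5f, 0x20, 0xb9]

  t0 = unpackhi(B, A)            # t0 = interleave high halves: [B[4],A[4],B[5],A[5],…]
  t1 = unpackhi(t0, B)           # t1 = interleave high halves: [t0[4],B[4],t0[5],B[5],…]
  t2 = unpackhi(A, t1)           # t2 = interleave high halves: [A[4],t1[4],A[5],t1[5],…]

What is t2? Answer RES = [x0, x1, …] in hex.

t0 = [0xce, 0x0a, 0x5f, 0x88, 0x20, 0xd5, 0xb9, 0x9c]
t1 = [0x20, 0xce, 0xd5, 0x5f, 0xb9, 0x20, 0x9c, 0xb9]
t2 = [0x0a, 0xb9, 0x88, 0x20, 0xd5, 0x9c, 0x9c, 0xb9]

RES = [0x0a, 0xb9, 0x88, 0x20, 0xd5, 0x9c, 0x9c, 0xb9]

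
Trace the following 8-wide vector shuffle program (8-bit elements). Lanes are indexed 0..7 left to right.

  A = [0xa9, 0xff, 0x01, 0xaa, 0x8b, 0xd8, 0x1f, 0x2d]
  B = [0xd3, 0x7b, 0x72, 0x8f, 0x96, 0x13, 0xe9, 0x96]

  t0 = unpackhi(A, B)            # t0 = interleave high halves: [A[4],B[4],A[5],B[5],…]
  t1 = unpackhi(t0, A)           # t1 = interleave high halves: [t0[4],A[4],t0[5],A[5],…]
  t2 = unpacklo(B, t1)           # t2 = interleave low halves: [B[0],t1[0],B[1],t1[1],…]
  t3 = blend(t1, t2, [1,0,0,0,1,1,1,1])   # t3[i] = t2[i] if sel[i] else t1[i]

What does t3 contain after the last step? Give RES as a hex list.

→ t0 |8b|96|d8|13|1f|e9|2d|96|
→ t1 |1f|8b|e9|d8|2d|1f|96|2d|
→ t2 |d3|1f|7b|8b|72|e9|8f|d8|
→ t3 |d3|8b|e9|d8|72|e9|8f|d8|

RES = [ 0xd3  0x8b  0xe9  0xd8  0x72  0xe9  0x8f  0xd8 ]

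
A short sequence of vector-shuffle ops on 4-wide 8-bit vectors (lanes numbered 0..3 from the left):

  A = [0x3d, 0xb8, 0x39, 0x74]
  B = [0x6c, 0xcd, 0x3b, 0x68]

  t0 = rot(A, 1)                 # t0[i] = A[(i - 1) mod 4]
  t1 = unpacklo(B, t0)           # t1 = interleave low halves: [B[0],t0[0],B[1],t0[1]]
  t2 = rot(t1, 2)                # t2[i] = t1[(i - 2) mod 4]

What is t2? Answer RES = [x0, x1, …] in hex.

RES = [0xcd, 0x3d, 0x6c, 0x74]

t0 = [0x74, 0x3d, 0xb8, 0x39]
t1 = [0x6c, 0x74, 0xcd, 0x3d]
t2 = [0xcd, 0x3d, 0x6c, 0x74]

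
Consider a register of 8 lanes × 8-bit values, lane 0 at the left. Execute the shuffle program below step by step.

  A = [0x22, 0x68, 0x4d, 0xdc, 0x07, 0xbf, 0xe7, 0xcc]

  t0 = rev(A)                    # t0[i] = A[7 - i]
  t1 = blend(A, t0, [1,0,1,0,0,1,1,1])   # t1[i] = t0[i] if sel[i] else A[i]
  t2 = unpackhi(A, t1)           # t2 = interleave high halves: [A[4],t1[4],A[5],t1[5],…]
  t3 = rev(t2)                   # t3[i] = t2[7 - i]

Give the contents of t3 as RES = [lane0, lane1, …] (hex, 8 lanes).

RES = [ 0x22  0xcc  0x68  0xe7  0x4d  0xbf  0x07  0x07 ]

  t0: cc e7 bf 07 dc 4d 68 22
  t1: cc 68 bf dc 07 4d 68 22
  t2: 07 07 bf 4d e7 68 cc 22
  t3: 22 cc 68 e7 4d bf 07 07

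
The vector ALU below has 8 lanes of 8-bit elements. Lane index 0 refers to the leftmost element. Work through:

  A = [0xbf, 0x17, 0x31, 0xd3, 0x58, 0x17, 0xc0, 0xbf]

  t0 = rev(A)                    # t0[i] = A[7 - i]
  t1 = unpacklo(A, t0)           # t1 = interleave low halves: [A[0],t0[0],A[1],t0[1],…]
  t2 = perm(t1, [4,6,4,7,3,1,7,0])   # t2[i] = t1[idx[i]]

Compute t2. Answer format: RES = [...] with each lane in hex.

t0 = [0xbf, 0xc0, 0x17, 0x58, 0xd3, 0x31, 0x17, 0xbf]
t1 = [0xbf, 0xbf, 0x17, 0xc0, 0x31, 0x17, 0xd3, 0x58]
t2 = [0x31, 0xd3, 0x31, 0x58, 0xc0, 0xbf, 0x58, 0xbf]

RES = [ 0x31  0xd3  0x31  0x58  0xc0  0xbf  0x58  0xbf ]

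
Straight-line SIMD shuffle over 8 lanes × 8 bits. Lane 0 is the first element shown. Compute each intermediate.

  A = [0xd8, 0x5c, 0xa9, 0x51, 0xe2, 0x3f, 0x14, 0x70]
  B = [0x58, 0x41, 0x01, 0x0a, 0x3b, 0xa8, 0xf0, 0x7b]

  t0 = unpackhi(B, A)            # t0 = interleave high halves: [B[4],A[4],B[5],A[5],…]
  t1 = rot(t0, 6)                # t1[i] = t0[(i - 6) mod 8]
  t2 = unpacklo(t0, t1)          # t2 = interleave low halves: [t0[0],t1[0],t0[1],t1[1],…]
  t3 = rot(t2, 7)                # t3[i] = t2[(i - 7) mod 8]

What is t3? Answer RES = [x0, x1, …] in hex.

→ t0 |3b|e2|a8|3f|f0|14|7b|70|
→ t1 |a8|3f|f0|14|7b|70|3b|e2|
→ t2 |3b|a8|e2|3f|a8|f0|3f|14|
→ t3 |a8|e2|3f|a8|f0|3f|14|3b|

RES = [0xa8, 0xe2, 0x3f, 0xa8, 0xf0, 0x3f, 0x14, 0x3b]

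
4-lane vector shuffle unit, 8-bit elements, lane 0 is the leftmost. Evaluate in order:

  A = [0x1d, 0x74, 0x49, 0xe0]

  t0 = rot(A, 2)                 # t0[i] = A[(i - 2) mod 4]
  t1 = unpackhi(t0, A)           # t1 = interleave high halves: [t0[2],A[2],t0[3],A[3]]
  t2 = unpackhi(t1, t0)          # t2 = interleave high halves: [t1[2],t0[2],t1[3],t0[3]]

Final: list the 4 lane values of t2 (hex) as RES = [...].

  t0: 49 e0 1d 74
  t1: 1d 49 74 e0
  t2: 74 1d e0 74

RES = [0x74, 0x1d, 0xe0, 0x74]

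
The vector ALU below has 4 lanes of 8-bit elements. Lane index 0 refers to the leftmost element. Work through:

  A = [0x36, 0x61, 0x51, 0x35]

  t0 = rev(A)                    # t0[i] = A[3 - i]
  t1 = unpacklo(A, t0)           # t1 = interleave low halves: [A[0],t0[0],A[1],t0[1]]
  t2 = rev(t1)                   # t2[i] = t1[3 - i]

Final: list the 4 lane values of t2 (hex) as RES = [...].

RES = [ 0x51  0x61  0x35  0x36 ]

  t0: 35 51 61 36
  t1: 36 35 61 51
  t2: 51 61 35 36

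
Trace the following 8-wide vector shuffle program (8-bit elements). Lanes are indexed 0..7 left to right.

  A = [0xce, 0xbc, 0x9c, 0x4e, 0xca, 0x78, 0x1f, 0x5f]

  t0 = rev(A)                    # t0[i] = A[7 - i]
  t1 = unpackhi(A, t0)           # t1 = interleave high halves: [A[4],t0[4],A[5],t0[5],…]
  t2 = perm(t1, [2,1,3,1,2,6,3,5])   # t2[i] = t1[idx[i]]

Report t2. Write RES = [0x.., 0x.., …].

→ t0 |5f|1f|78|ca|4e|9c|bc|ce|
→ t1 |ca|4e|78|9c|1f|bc|5f|ce|
→ t2 |78|4e|9c|4e|78|5f|9c|bc|

RES = [ 0x78  0x4e  0x9c  0x4e  0x78  0x5f  0x9c  0xbc ]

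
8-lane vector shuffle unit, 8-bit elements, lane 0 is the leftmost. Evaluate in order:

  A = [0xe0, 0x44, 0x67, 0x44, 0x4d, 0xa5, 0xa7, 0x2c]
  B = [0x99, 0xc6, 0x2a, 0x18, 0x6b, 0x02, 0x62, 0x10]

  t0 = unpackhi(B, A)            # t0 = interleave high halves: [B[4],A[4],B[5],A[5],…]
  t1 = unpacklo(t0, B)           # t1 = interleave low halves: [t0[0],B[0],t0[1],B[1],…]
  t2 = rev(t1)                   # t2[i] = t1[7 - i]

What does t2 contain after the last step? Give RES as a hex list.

t0 = [0x6b, 0x4d, 0x02, 0xa5, 0x62, 0xa7, 0x10, 0x2c]
t1 = [0x6b, 0x99, 0x4d, 0xc6, 0x02, 0x2a, 0xa5, 0x18]
t2 = [0x18, 0xa5, 0x2a, 0x02, 0xc6, 0x4d, 0x99, 0x6b]

RES = [0x18, 0xa5, 0x2a, 0x02, 0xc6, 0x4d, 0x99, 0x6b]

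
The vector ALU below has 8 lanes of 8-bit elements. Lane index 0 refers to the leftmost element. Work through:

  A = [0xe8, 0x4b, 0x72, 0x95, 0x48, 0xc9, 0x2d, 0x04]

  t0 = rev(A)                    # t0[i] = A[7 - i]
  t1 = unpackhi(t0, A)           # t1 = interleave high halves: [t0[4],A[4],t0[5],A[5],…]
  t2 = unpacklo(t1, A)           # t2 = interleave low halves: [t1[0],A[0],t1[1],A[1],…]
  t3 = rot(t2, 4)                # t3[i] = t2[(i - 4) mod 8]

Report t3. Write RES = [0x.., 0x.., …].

RES = [ 0x72  0x72  0xc9  0x95  0x95  0xe8  0x48  0x4b ]

→ t0 |04|2d|c9|48|95|72|4b|e8|
→ t1 |95|48|72|c9|4b|2d|e8|04|
→ t2 |95|e8|48|4b|72|72|c9|95|
→ t3 |72|72|c9|95|95|e8|48|4b|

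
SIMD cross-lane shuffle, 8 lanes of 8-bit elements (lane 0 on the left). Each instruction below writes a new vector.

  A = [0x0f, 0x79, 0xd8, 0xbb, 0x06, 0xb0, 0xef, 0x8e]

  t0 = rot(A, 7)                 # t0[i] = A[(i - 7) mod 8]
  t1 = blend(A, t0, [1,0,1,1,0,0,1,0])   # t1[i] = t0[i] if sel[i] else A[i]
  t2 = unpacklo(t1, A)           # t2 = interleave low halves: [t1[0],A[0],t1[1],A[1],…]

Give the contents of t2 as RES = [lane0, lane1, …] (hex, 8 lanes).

RES = [0x79, 0x0f, 0x79, 0x79, 0xbb, 0xd8, 0x06, 0xbb]

→ t0 |79|d8|bb|06|b0|ef|8e|0f|
→ t1 |79|79|bb|06|06|b0|8e|8e|
→ t2 |79|0f|79|79|bb|d8|06|bb|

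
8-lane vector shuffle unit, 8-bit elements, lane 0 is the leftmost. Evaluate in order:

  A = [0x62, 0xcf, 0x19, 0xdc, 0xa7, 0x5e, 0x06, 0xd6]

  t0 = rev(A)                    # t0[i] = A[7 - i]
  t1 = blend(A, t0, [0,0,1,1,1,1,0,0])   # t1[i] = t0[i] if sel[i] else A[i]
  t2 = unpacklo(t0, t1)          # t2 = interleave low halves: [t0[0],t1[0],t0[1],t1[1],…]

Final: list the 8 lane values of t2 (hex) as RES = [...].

→ t0 |d6|06|5e|a7|dc|19|cf|62|
→ t1 |62|cf|5e|a7|dc|19|06|d6|
→ t2 |d6|62|06|cf|5e|5e|a7|a7|

RES = [0xd6, 0x62, 0x06, 0xcf, 0x5e, 0x5e, 0xa7, 0xa7]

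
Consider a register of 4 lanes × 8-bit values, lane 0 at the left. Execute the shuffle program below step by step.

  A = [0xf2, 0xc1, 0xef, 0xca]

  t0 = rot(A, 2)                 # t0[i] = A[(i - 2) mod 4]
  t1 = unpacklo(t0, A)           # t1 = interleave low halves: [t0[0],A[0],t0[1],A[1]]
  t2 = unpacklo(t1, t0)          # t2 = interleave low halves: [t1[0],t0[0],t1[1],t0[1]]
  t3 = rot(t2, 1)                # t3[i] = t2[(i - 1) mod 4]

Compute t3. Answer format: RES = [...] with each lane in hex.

RES = [0xca, 0xef, 0xef, 0xf2]

  t0: ef ca f2 c1
  t1: ef f2 ca c1
  t2: ef ef f2 ca
  t3: ca ef ef f2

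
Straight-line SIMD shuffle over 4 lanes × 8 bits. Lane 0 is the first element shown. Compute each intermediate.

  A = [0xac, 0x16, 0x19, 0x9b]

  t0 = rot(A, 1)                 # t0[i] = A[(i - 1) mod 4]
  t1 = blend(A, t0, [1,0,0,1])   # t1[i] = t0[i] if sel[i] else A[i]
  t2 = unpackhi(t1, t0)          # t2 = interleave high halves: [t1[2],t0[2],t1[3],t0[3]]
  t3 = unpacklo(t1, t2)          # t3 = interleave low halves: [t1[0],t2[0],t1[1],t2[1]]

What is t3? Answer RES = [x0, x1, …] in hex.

  t0: 9b ac 16 19
  t1: 9b 16 19 19
  t2: 19 16 19 19
  t3: 9b 19 16 16

RES = [ 0x9b  0x19  0x16  0x16 ]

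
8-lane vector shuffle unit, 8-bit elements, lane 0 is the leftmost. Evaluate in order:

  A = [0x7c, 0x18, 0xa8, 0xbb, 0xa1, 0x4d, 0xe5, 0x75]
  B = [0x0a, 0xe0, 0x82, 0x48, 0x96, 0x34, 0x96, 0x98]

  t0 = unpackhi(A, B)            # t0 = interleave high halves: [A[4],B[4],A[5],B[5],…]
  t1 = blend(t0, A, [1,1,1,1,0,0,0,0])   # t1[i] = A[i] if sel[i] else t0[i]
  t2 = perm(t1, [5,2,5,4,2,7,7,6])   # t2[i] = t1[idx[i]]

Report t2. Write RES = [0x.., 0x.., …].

RES = [ 0x96  0xa8  0x96  0xe5  0xa8  0x98  0x98  0x75 ]

→ t0 |a1|96|4d|34|e5|96|75|98|
→ t1 |7c|18|a8|bb|e5|96|75|98|
→ t2 |96|a8|96|e5|a8|98|98|75|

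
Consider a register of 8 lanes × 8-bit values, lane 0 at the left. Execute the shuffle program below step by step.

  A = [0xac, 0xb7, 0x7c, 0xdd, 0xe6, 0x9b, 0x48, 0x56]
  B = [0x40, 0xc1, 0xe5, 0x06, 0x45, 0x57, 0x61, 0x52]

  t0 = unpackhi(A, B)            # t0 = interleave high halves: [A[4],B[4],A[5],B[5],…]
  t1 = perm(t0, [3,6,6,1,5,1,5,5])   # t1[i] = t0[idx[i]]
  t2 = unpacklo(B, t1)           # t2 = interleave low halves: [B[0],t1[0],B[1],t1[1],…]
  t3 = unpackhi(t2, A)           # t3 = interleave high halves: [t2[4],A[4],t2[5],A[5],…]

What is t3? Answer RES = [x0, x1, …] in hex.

RES = [0xe5, 0xe6, 0x56, 0x9b, 0x06, 0x48, 0x45, 0x56]

→ t0 |e6|45|9b|57|48|61|56|52|
→ t1 |57|56|56|45|61|45|61|61|
→ t2 |40|57|c1|56|e5|56|06|45|
→ t3 |e5|e6|56|9b|06|48|45|56|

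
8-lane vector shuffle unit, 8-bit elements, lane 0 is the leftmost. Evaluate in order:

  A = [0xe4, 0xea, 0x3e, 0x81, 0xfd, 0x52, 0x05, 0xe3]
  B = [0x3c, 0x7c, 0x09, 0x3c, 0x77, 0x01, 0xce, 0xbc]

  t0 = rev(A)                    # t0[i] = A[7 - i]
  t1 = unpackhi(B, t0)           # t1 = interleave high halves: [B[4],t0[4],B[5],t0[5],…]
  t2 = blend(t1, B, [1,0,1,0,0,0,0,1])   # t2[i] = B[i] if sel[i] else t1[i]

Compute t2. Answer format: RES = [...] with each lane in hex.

  t0: e3 05 52 fd 81 3e ea e4
  t1: 77 81 01 3e ce ea bc e4
  t2: 3c 81 09 3e ce ea bc bc

RES = [ 0x3c  0x81  0x09  0x3e  0xce  0xea  0xbc  0xbc ]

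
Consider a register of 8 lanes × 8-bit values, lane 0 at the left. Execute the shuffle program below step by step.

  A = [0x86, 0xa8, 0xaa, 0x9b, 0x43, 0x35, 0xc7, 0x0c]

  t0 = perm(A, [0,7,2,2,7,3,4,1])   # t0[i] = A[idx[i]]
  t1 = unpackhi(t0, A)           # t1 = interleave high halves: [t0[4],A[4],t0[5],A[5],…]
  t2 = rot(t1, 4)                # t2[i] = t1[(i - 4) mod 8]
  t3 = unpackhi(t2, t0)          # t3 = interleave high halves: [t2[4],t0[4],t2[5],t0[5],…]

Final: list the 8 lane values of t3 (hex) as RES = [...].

→ t0 |86|0c|aa|aa|0c|9b|43|a8|
→ t1 |0c|43|9b|35|43|c7|a8|0c|
→ t2 |43|c7|a8|0c|0c|43|9b|35|
→ t3 |0c|0c|43|9b|9b|43|35|a8|

RES = [0x0c, 0x0c, 0x43, 0x9b, 0x9b, 0x43, 0x35, 0xa8]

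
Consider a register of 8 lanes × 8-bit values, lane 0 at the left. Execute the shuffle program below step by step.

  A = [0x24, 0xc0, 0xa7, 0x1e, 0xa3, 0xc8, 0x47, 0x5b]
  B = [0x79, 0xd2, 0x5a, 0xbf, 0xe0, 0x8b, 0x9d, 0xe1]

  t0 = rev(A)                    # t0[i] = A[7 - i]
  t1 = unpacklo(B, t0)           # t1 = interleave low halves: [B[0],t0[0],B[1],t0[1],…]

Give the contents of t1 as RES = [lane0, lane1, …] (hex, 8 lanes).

  t0: 5b 47 c8 a3 1e a7 c0 24
  t1: 79 5b d2 47 5a c8 bf a3

RES = [ 0x79  0x5b  0xd2  0x47  0x5a  0xc8  0xbf  0xa3 ]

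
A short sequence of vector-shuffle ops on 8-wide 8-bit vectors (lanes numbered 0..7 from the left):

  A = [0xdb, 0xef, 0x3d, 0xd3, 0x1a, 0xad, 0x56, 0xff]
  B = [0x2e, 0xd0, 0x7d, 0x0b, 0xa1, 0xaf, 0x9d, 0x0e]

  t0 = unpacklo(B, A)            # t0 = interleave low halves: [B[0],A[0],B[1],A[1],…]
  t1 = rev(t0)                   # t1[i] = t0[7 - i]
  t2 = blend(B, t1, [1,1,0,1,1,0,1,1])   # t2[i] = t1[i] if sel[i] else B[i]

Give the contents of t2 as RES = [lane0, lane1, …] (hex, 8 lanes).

RES = [ 0xd3  0x0b  0x7d  0x7d  0xef  0xaf  0xdb  0x2e ]

→ t0 |2e|db|d0|ef|7d|3d|0b|d3|
→ t1 |d3|0b|3d|7d|ef|d0|db|2e|
→ t2 |d3|0b|7d|7d|ef|af|db|2e|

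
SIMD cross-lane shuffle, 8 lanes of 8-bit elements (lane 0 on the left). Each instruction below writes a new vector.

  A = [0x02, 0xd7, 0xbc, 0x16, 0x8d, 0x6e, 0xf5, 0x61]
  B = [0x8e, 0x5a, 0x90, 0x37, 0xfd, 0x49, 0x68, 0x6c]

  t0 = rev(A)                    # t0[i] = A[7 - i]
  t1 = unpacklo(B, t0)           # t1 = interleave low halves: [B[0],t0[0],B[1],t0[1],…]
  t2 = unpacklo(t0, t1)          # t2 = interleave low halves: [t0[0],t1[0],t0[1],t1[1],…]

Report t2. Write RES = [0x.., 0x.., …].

RES = [ 0x61  0x8e  0xf5  0x61  0x6e  0x5a  0x8d  0xf5 ]

t0 = [0x61, 0xf5, 0x6e, 0x8d, 0x16, 0xbc, 0xd7, 0x02]
t1 = [0x8e, 0x61, 0x5a, 0xf5, 0x90, 0x6e, 0x37, 0x8d]
t2 = [0x61, 0x8e, 0xf5, 0x61, 0x6e, 0x5a, 0x8d, 0xf5]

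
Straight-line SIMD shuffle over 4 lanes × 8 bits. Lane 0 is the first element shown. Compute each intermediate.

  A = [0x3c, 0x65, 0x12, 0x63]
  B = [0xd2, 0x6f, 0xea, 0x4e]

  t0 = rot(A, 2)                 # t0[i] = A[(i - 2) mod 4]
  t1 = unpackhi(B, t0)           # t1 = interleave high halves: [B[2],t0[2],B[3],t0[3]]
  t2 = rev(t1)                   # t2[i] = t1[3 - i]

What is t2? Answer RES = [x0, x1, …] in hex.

RES = [ 0x65  0x4e  0x3c  0xea ]

  t0: 12 63 3c 65
  t1: ea 3c 4e 65
  t2: 65 4e 3c ea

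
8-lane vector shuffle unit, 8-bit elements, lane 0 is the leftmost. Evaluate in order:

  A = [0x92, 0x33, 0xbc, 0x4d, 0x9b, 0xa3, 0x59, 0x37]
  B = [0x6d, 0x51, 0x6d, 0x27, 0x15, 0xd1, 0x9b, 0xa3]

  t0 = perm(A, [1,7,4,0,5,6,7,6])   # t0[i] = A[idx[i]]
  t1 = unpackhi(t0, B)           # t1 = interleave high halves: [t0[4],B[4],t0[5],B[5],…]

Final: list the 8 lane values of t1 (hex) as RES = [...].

  t0: 33 37 9b 92 a3 59 37 59
  t1: a3 15 59 d1 37 9b 59 a3

RES = [ 0xa3  0x15  0x59  0xd1  0x37  0x9b  0x59  0xa3 ]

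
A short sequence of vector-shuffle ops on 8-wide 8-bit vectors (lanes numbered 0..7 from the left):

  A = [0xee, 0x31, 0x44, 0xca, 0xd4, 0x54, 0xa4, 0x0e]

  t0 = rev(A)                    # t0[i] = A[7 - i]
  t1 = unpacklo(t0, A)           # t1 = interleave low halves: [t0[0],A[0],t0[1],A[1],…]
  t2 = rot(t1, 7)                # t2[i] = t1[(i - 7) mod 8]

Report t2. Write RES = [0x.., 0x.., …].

RES = [ 0xee  0xa4  0x31  0x54  0x44  0xd4  0xca  0x0e ]

t0 = [0x0e, 0xa4, 0x54, 0xd4, 0xca, 0x44, 0x31, 0xee]
t1 = [0x0e, 0xee, 0xa4, 0x31, 0x54, 0x44, 0xd4, 0xca]
t2 = [0xee, 0xa4, 0x31, 0x54, 0x44, 0xd4, 0xca, 0x0e]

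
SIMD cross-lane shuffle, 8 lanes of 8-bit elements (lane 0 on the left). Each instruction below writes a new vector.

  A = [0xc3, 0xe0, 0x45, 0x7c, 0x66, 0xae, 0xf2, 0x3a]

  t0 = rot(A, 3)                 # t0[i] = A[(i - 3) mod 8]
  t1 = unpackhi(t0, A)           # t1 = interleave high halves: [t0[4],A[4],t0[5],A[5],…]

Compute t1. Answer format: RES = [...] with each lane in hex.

t0 = [0xae, 0xf2, 0x3a, 0xc3, 0xe0, 0x45, 0x7c, 0x66]
t1 = [0xe0, 0x66, 0x45, 0xae, 0x7c, 0xf2, 0x66, 0x3a]

RES = [ 0xe0  0x66  0x45  0xae  0x7c  0xf2  0x66  0x3a ]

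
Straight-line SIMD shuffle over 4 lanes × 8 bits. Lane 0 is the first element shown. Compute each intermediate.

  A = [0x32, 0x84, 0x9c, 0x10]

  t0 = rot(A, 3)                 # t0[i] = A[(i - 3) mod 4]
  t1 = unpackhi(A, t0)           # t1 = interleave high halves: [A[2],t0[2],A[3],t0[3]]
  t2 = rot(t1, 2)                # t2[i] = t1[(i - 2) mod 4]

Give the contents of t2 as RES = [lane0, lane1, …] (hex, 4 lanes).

t0 = [0x84, 0x9c, 0x10, 0x32]
t1 = [0x9c, 0x10, 0x10, 0x32]
t2 = [0x10, 0x32, 0x9c, 0x10]

RES = [0x10, 0x32, 0x9c, 0x10]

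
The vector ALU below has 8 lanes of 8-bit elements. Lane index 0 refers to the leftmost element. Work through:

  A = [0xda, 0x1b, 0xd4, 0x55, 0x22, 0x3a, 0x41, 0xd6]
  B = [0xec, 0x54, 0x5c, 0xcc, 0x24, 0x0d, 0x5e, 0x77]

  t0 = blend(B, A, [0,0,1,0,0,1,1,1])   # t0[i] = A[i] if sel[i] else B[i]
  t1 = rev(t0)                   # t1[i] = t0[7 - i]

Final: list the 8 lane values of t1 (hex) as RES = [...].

→ t0 |ec|54|d4|cc|24|3a|41|d6|
→ t1 |d6|41|3a|24|cc|d4|54|ec|

RES = [ 0xd6  0x41  0x3a  0x24  0xcc  0xd4  0x54  0xec ]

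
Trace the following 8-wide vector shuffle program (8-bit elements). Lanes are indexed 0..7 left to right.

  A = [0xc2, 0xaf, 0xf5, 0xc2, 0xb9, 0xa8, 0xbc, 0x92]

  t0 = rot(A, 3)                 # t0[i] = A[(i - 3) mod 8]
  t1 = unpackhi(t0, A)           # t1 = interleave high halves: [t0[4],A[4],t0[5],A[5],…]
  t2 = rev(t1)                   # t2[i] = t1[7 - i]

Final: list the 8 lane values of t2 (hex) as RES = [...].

→ t0 |a8|bc|92|c2|af|f5|c2|b9|
→ t1 |af|b9|f5|a8|c2|bc|b9|92|
→ t2 |92|b9|bc|c2|a8|f5|b9|af|

RES = [0x92, 0xb9, 0xbc, 0xc2, 0xa8, 0xf5, 0xb9, 0xaf]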